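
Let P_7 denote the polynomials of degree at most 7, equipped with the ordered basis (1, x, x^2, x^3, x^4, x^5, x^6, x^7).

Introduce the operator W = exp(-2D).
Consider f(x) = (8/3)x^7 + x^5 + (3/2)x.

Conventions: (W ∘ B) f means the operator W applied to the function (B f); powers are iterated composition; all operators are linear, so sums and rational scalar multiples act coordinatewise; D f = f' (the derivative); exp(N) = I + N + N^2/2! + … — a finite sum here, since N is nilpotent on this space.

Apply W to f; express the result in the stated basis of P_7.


order-1 term: -(112/3)x^6 - 10x^4 - 3
order-2 term: 224x^5 + 40x^3
order-3 term: -(2240/3)x^4 - 80x^2
order-4 term: (4480/3)x^3 + 80x
order-5 term: -1792x^2 - 32
order-6 term: (3584/3)x
order-7 term: -1024/3
the series for exp(-2D) f terminates at order 7
exp(-2D) f = (8/3)x^7 - (112/3)x^6 + 225x^5 - (2270/3)x^4 + (4600/3)x^3 - 1872x^2 + (7657/6)x - 1129/3

the result is g(x) = (8/3)x^7 - (112/3)x^6 + 225x^5 - (2270/3)x^4 + (4600/3)x^3 - 1872x^2 + (7657/6)x - 1129/3


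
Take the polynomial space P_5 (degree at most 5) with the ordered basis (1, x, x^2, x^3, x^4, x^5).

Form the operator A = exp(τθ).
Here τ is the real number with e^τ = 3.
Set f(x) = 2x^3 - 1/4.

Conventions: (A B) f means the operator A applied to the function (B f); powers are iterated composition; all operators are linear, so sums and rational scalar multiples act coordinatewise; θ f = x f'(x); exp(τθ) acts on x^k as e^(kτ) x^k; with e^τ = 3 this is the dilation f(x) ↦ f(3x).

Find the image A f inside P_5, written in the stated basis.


the image equals g(x) = 54x^3 - 1/4

exp(τθ) x^k = e^(kτ) x^k; with e^τ = 3 this sends x^k to 3^k x^k
x^3 ↦ 27 x^3
applying this coordinatewise to f: exp(τθ) f = 54x^3 - 1/4


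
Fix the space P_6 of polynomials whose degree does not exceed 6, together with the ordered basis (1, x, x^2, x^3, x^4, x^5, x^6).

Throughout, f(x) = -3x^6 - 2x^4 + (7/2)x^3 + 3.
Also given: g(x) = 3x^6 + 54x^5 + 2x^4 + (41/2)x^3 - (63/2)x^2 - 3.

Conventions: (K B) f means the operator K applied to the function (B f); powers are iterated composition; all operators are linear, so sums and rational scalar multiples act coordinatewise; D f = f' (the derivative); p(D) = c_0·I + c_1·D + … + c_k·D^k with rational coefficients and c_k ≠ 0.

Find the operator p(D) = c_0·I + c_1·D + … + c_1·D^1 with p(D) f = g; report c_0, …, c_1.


D^0 f = -3x^6 - 2x^4 + (7/2)x^3 + 3
D^1 f = -18x^5 - 8x^3 + (21/2)x^2
matching coefficients of g against c_0 f + c_1 Df + … from the top degree down determines the c_i
solution: c_0 = -1, c_1 = -3

p(D) = -I − 3·D, i.e. c_0 = -1, c_1 = -3


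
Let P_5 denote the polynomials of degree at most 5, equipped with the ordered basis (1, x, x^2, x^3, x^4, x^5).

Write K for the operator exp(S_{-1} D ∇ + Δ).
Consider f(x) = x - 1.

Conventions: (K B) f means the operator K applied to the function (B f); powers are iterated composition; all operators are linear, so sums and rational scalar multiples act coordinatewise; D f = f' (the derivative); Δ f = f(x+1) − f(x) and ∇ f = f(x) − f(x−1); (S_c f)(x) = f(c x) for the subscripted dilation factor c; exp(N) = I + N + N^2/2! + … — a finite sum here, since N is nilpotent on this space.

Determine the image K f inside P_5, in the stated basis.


order-1 term: 1
the series for exp(S_{-1} D ∇ + Δ) f terminates at order 1
exp(S_{-1} D ∇ + Δ) f = x

g(x) = x


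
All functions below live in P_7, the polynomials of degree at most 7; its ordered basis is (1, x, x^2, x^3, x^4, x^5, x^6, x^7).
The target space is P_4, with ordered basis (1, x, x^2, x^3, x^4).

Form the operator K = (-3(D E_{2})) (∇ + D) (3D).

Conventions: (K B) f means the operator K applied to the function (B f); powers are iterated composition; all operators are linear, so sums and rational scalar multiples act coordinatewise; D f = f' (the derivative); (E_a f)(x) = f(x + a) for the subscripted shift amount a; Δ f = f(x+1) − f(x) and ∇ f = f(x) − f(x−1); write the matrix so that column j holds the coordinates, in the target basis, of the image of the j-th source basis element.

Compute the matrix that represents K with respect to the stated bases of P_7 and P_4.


image of 1: 0
image of x: 0
image of x^2: 0
image of x^3: -108
image of x^4: -432x - 756
image of x^5: -1080x^2 - 3780x - 3420
image of x^6: -2160x^3 - 11340x^2 - 20520x - 12690
image of x^7: -3780x^4 - 26460x^3 - 71820x^2 - 88830x - 41958
each image's coordinates form column j of the matrix

the matrix is [[0, 0, 0, -108, -756, -3420, -12690, -41958]; [0, 0, 0, 0, -432, -3780, -20520, -88830]; [0, 0, 0, 0, 0, -1080, -11340, -71820]; [0, 0, 0, 0, 0, 0, -2160, -26460]; [0, 0, 0, 0, 0, 0, 0, -3780]] (rows listed top to bottom)


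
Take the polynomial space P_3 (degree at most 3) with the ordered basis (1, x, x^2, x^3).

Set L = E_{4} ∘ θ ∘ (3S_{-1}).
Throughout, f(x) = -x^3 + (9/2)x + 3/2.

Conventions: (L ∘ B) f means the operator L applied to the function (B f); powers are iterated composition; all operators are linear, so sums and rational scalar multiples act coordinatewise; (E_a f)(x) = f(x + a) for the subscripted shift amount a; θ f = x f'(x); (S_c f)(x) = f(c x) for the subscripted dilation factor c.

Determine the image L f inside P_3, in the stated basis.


g(x) = 9x^3 + 108x^2 + (837/2)x + 522

S_{-1} f = x^3 - (9/2)x + 3/2
(3S_{-1}) f = 3x^3 - (27/2)x + 9/2
θ (3S_{-1}) f = 9x^3 - (27/2)x
E_{4} θ (3S_{-1}) f = 9x^3 + 108x^2 + (837/2)x + 522


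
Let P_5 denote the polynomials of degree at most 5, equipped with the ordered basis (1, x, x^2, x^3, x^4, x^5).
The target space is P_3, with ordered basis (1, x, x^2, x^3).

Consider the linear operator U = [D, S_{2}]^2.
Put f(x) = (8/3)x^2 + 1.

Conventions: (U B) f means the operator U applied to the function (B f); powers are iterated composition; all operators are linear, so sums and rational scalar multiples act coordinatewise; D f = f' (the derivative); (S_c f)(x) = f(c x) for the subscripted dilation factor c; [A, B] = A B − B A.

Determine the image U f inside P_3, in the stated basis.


the result is g(x) = 32/3

S_{2} f = (32/3)x^2 + 1
D S_{2} f = (64/3)x
D f = (16/3)x
S_{2} D f = (32/3)x
[D, S_{2}] f = (32/3)x
S_{2} [D, S_{2}] f = (64/3)x
D S_{2} [D, S_{2}] f = 64/3
D [D, S_{2}] f = 32/3
S_{2} D [D, S_{2}] f = 32/3
[D, S_{2}] [D, S_{2}] f = 32/3


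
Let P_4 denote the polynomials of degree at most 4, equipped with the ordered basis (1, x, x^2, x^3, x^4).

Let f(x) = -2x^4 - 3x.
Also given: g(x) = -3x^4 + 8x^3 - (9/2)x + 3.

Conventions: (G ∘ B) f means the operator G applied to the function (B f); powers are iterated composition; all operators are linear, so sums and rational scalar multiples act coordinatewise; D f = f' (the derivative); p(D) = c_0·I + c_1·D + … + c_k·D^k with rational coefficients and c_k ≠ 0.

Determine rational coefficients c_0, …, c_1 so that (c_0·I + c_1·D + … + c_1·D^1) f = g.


D^0 f = -2x^4 - 3x
D^1 f = -8x^3 - 3
matching coefficients of g against c_0 f + c_1 Df + … from the top degree down determines the c_i
solution: c_0 = 3/2, c_1 = -1

p(D) = (3/2)·I − D, i.e. c_0 = 3/2, c_1 = -1


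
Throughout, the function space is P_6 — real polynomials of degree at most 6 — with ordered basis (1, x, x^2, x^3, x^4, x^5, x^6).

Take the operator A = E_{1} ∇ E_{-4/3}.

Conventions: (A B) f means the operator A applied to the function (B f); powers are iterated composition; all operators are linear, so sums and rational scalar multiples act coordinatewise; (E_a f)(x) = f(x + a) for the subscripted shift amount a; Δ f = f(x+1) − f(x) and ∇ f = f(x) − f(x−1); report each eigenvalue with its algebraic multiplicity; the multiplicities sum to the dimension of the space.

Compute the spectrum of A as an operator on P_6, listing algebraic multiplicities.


image of 1: 0
image of x: 1
image of x^2: 2x - 5/3
image of x^3: 3x^2 - 5x + 7/3
image of x^4: 4x^3 - 10x^2 + (28/3)x - 85/27
image of x^5: 5x^4 - (50/3)x^3 + (70/3)x^2 - (425/27)x + 341/81
image of x^6: 6x^5 - 25x^4 + (140/3)x^3 - (425/9)x^2 + (682/27)x - 455/81
the matrix is upper triangular; its diagonal is (0, 0, 0, 0, 0, 0, 0)
for a triangular matrix the eigenvalues are the diagonal entries, with algebraic multiplicity their repetition count

λ = 0 (multiplicity 7)


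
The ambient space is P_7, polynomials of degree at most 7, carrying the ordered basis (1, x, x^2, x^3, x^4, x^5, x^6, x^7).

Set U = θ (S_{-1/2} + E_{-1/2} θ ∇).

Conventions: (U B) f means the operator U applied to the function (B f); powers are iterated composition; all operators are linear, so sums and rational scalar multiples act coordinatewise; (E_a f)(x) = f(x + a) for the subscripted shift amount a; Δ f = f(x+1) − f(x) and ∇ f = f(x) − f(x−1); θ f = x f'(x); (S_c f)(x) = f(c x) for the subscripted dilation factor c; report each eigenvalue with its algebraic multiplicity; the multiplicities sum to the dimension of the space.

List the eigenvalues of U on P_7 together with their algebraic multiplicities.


λ = -1/2 (multiplicity 1), λ = -3/8 (multiplicity 1), λ = -5/32 (multiplicity 1), λ = -7/128 (multiplicity 1), λ = 0 (multiplicity 1), λ = 3/32 (multiplicity 1), λ = 1/4 (multiplicity 1), λ = 1/2 (multiplicity 1)

image of 1: 0
image of x: -(1/2)x
image of x^2: (1/2)x^2 + 2x
image of x^3: -(3/8)x^3 + 12x^2 - 9x
image of x^4: (1/4)x^4 + 36x^3 - 60x^2 + 25x
image of x^5: -(5/32)x^5 + 80x^4 - 210x^3 + 190x^2 - (115/2)x
image of x^6: (3/32)x^6 + 150x^5 - 540x^4 + 765x^3 - 495x^2 + (963/8)x
image of x^7: -(7/128)x^7 + 252x^6 - 1155x^5 + 2240x^4 - (4515/2)x^3 + (4641/4)x^2 - (3815/16)x
the matrix is upper triangular; its diagonal is (0, -1/2, 1/2, -3/8, 1/4, -5/32, 3/32, -7/128)
for a triangular matrix the eigenvalues are the diagonal entries, with algebraic multiplicity their repetition count


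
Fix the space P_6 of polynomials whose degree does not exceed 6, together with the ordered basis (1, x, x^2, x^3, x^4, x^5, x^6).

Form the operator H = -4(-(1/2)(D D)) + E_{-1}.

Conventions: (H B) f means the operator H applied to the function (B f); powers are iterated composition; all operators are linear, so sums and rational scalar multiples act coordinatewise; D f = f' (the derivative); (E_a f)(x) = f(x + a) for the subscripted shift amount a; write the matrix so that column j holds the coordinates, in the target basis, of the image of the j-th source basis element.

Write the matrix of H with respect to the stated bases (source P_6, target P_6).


the matrix is [[1, -1, 5, -1, 1, -1, 1]; [0, 1, -2, 15, -4, 5, -6]; [0, 0, 1, -3, 30, -10, 15]; [0, 0, 0, 1, -4, 50, -20]; [0, 0, 0, 0, 1, -5, 75]; [0, 0, 0, 0, 0, 1, -6]; [0, 0, 0, 0, 0, 0, 1]] (rows listed top to bottom)

image of 1: 1
image of x: x - 1
image of x^2: x^2 - 2x + 5
image of x^3: x^3 - 3x^2 + 15x - 1
image of x^4: x^4 - 4x^3 + 30x^2 - 4x + 1
image of x^5: x^5 - 5x^4 + 50x^3 - 10x^2 + 5x - 1
image of x^6: x^6 - 6x^5 + 75x^4 - 20x^3 + 15x^2 - 6x + 1
each image's coordinates form column j of the matrix


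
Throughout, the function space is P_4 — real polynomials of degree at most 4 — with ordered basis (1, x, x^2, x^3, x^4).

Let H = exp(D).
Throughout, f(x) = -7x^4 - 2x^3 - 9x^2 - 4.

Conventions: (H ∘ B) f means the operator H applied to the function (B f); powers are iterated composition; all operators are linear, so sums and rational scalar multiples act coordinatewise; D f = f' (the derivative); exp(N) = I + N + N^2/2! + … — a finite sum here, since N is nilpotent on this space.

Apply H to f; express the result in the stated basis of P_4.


order-1 term: -28x^3 - 6x^2 - 18x
order-2 term: -42x^2 - 6x - 9
order-3 term: -28x - 2
order-4 term: -7
the series for exp(D) f terminates at order 4
exp(D) f = -7x^4 - 30x^3 - 57x^2 - 52x - 22

the result is g(x) = -7x^4 - 30x^3 - 57x^2 - 52x - 22


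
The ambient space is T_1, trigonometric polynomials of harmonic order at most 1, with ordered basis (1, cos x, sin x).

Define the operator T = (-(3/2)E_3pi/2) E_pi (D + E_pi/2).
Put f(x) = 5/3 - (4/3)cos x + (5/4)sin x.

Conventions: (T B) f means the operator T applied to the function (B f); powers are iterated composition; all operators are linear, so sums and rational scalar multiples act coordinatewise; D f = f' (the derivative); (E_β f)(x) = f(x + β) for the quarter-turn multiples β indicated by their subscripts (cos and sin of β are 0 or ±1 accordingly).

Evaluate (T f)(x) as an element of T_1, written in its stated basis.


D f = (5/4)cos x + (4/3)sin x
E_pi/2 f = 5/3 + (5/4)cos x + (4/3)sin x
(D + E_pi/2) f = 5/3 + (5/2)cos x + (8/3)sin x
E_pi (D + E_pi/2) f = 5/3 - (5/2)cos x - (8/3)sin x
E_3pi/2 E_pi (D + E_pi/2) f = 5/3 + (8/3)cos x - (5/2)sin x
(-(3/2)E_3pi/2) E_pi (D + E_pi/2) f = -5/2 - 4cos x + (15/4)sin x

the result is g(x) = -5/2 - 4cos x + (15/4)sin x


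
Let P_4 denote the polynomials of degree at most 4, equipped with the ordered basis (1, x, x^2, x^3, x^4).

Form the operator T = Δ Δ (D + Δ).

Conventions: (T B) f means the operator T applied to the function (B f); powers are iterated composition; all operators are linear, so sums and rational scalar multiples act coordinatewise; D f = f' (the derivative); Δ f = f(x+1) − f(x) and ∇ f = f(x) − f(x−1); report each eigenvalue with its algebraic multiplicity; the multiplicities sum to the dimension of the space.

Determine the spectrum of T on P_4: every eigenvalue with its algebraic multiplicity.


λ = 0 (multiplicity 5)

image of 1: 0
image of x: 0
image of x^2: 0
image of x^3: 12
image of x^4: 48x + 60
the matrix is upper triangular; its diagonal is (0, 0, 0, 0, 0)
for a triangular matrix the eigenvalues are the diagonal entries, with algebraic multiplicity their repetition count


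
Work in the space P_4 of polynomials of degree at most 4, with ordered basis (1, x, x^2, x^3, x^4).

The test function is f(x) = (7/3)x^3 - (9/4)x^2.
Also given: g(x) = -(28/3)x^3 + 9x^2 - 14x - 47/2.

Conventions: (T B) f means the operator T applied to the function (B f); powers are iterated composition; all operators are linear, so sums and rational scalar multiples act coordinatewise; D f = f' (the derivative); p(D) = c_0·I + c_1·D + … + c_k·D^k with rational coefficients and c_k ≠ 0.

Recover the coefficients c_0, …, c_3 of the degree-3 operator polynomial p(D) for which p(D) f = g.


c_0 = -4, c_1 = 0, c_2 = -1, c_3 = -2

D^0 f = (7/3)x^3 - (9/4)x^2
D^1 f = 7x^2 - (9/2)x
D^2 f = 14x - 9/2
D^3 f = 14
matching coefficients of g against c_0 f + c_1 Df + … from the top degree down determines the c_i
solution: c_0 = -4, c_1 = 0, c_2 = -1, c_3 = -2


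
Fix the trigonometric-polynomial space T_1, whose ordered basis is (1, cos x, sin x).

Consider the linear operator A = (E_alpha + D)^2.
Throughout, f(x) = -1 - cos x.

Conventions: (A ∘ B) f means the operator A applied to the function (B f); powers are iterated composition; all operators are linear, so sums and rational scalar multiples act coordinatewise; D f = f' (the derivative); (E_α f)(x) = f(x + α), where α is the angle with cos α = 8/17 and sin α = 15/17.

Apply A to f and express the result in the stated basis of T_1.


the result is g(x) = -1 + (960/289)cos x + (512/289)sin x

E_alpha f = -1 - (8/17)cos x + (15/17)sin x
D f = sin x
(E_alpha + D) f = -1 - (8/17)cos x + (32/17)sin x
E_alpha (E_alpha + D) f = -1 + (416/289)cos x + (376/289)sin x
D (E_alpha + D) f = (32/17)cos x + (8/17)sin x
(E_alpha + D) (E_alpha + D) f = -1 + (960/289)cos x + (512/289)sin x


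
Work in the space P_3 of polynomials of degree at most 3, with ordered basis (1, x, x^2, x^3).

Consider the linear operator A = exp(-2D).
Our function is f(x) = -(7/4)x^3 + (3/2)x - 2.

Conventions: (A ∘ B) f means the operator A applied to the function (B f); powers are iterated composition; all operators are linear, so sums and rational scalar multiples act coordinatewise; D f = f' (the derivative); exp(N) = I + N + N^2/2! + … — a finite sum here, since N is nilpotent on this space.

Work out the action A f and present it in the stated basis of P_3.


the image equals g(x) = -(7/4)x^3 + (21/2)x^2 - (39/2)x + 9

order-1 term: (21/2)x^2 - 3
order-2 term: -21x
order-3 term: 14
the series for exp(-2D) f terminates at order 3
exp(-2D) f = -(7/4)x^3 + (21/2)x^2 - (39/2)x + 9


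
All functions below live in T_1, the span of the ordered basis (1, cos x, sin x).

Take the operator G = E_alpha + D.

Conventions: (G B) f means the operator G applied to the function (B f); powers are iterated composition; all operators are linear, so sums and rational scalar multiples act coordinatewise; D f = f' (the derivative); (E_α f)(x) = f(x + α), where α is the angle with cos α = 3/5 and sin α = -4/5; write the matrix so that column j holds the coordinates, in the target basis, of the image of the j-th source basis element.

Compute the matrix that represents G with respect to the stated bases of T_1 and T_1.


the matrix is [[1, 0, 0]; [0, 3/5, 1/5]; [0, -1/5, 3/5]] (rows listed top to bottom)

image of 1: 1
image of cos x: (3/5)cos x - (1/5)sin x
image of sin x: (1/5)cos x + (3/5)sin x
each image's coordinates form column j of the matrix


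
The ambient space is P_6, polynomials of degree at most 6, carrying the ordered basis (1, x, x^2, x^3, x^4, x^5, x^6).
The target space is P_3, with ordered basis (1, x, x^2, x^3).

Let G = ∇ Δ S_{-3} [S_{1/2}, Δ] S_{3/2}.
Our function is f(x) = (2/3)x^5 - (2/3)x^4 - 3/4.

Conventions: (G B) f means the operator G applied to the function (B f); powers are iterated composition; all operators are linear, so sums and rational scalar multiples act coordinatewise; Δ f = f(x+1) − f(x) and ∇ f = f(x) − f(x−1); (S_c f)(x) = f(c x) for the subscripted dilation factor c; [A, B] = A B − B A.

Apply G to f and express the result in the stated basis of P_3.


the image equals g(x) = (98415/128)x^2 - (80919/128)x + 66339/256

S_{3/2} f = (81/16)x^5 - (27/8)x^4 - 3/4
Δ S_{3/2} f = (405/16)x^4 + (297/8)x^3 + (243/8)x^2 + (189/16)x + 27/16
S_{1/2} Δ S_{3/2} f = (405/256)x^4 + (297/64)x^3 + (243/32)x^2 + (189/32)x + 27/16
S_{1/2} S_{3/2} f = (81/512)x^5 - (27/128)x^4 - 3/4
Δ S_{1/2} S_{3/2} f = (405/512)x^4 + (189/256)x^3 + (81/256)x^2 - (27/512)x - 27/512
[S_{1/2}, Δ] S_{3/2} f = (405/512)x^4 + (999/256)x^3 + (1863/256)x^2 + (3051/512)x + 891/512
S_{-3} [S_{1/2}, Δ] S_{3/2} f = (32805/512)x^4 - (26973/256)x^3 + (16767/256)x^2 - (9153/512)x + 891/512
Δ S_{-3} [S_{1/2}, Δ] S_{3/2} f = (32805/128)x^3 + (2187/32)x^2 + (18225/256)x + 405/64
∇ Δ S_{-3} [S_{1/2}, Δ] S_{3/2} f = (98415/128)x^2 - (80919/128)x + 66339/256


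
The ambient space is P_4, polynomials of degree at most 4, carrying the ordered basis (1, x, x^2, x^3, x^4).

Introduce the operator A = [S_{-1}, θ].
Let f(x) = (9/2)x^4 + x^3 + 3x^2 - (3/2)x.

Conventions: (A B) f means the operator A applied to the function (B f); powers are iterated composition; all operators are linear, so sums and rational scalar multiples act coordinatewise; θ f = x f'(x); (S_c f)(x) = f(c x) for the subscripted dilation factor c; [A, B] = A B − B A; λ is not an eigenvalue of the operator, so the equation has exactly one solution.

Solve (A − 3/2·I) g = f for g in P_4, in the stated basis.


write g with unknown coordinates in the stated basis and equate coefficients in (A − 3/2·I) g = f
solving from the highest basis element down gives g = -3x^4 - (2/3)x^3 - 2x^2 + x
check: A g = 0
so A g − 3/2·g = (9/2)x^4 + x^3 + 3x^2 - (3/2)x = f ✓

the result is g(x) = -3x^4 - (2/3)x^3 - 2x^2 + x


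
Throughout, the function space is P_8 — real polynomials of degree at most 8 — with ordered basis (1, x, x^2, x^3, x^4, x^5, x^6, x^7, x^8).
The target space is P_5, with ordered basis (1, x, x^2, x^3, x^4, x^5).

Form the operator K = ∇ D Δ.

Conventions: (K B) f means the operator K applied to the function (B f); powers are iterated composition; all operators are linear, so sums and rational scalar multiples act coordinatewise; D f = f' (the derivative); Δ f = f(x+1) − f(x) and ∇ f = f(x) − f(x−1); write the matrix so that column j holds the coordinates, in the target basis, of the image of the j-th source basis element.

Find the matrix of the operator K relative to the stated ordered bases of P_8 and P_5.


the matrix is [[0, 0, 0, 6, 0, 10, 0, 14, 0]; [0, 0, 0, 0, 24, 0, 60, 0, 112]; [0, 0, 0, 0, 0, 60, 0, 210, 0]; [0, 0, 0, 0, 0, 0, 120, 0, 560]; [0, 0, 0, 0, 0, 0, 0, 210, 0]; [0, 0, 0, 0, 0, 0, 0, 0, 336]] (rows listed top to bottom)

image of 1: 0
image of x: 0
image of x^2: 0
image of x^3: 6
image of x^4: 24x
image of x^5: 60x^2 + 10
image of x^6: 120x^3 + 60x
image of x^7: 210x^4 + 210x^2 + 14
image of x^8: 336x^5 + 560x^3 + 112x
each image's coordinates form column j of the matrix


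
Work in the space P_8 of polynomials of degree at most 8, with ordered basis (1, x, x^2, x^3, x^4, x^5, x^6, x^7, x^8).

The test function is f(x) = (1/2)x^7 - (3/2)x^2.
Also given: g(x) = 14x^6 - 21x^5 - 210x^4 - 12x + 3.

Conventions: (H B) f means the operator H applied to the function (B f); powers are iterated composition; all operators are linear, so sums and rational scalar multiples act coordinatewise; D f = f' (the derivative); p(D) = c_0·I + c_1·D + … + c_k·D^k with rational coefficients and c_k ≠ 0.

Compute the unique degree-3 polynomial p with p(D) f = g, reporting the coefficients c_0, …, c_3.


D^0 f = (1/2)x^7 - (3/2)x^2
D^1 f = (7/2)x^6 - 3x
D^2 f = 21x^5 - 3
D^3 f = 105x^4
matching coefficients of g against c_0 f + c_1 Df + … from the top degree down determines the c_i
solution: c_0 = 0, c_1 = 4, c_2 = -1, c_3 = -2

p(D) = 4·D − D^2 − 2·D^3, i.e. c_0 = 0, c_1 = 4, c_2 = -1, c_3 = -2


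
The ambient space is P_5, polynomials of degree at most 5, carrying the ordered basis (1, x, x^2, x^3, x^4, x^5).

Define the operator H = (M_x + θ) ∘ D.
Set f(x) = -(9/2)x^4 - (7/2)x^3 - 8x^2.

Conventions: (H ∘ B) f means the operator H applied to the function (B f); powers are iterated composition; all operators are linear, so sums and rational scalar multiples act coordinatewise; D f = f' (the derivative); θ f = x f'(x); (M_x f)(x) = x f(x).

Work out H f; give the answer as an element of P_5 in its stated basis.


D f = -18x^3 - (21/2)x^2 - 16x
M_x D f = -18x^4 - (21/2)x^3 - 16x^2
θ D f = -54x^3 - 21x^2 - 16x
(M_x + θ) D f = -18x^4 - (129/2)x^3 - 37x^2 - 16x

g(x) = -18x^4 - (129/2)x^3 - 37x^2 - 16x


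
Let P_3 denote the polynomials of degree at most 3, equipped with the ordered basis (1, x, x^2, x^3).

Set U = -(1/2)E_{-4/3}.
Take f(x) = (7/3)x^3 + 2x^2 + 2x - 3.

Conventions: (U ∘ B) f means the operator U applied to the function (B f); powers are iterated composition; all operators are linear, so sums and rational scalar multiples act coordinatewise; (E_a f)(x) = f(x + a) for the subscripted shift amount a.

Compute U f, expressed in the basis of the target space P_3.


E_{-4/3} f = (7/3)x^3 - (22/3)x^2 + (82/9)x - 619/81
(-(1/2)E_{-4/3}) f = -(7/6)x^3 + (11/3)x^2 - (41/9)x + 619/162

g(x) = -(7/6)x^3 + (11/3)x^2 - (41/9)x + 619/162


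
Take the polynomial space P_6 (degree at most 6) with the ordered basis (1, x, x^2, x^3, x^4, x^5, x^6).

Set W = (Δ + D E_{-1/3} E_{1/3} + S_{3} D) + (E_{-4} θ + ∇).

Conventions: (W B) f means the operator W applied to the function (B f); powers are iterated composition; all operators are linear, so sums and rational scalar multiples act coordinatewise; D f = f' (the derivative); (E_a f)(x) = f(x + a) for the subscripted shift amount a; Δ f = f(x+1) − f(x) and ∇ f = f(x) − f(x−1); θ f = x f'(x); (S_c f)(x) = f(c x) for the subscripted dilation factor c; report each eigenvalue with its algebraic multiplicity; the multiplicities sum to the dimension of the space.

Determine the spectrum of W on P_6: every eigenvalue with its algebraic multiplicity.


image of 1: 0
image of x: x
image of x^2: 2x^2 - 4x + 32
image of x^3: 3x^3 + 144x - 190
image of x^4: 4x^4 + 56x^3 + 384x^2 - 1016x + 1024
image of x^5: 5x^5 + 320x^4 + 800x^3 - 3180x^2 + 6400x - 5118
image of x^6: 6x^6 + 1332x^5 + 1440x^4 - 7640x^3 + 23040x^2 - 36852x + 24576
the matrix is upper triangular; its diagonal is (0, 1, 2, 3, 4, 5, 6)
for a triangular matrix the eigenvalues are the diagonal entries, with algebraic multiplicity their repetition count

λ = 0 (multiplicity 1), λ = 1 (multiplicity 1), λ = 2 (multiplicity 1), λ = 3 (multiplicity 1), λ = 4 (multiplicity 1), λ = 5 (multiplicity 1), λ = 6 (multiplicity 1)


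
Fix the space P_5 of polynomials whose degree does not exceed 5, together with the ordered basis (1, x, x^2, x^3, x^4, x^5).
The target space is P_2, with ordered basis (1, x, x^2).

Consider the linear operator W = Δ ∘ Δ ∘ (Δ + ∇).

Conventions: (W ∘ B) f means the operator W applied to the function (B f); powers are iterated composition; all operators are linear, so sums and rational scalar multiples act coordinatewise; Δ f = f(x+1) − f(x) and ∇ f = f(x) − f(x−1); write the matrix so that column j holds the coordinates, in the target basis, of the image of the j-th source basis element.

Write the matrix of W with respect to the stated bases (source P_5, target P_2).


the matrix is [[0, 0, 0, 12, 48, 180]; [0, 0, 0, 0, 48, 240]; [0, 0, 0, 0, 0, 120]] (rows listed top to bottom)

image of 1: 0
image of x: 0
image of x^2: 0
image of x^3: 12
image of x^4: 48x + 48
image of x^5: 120x^2 + 240x + 180
each image's coordinates form column j of the matrix


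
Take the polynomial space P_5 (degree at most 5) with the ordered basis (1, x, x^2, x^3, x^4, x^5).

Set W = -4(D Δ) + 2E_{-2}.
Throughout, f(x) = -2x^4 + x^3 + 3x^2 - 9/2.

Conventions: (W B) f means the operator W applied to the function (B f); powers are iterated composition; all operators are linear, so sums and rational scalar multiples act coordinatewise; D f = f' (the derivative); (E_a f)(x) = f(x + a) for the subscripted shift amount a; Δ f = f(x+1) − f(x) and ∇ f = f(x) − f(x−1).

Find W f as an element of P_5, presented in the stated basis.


Δ f = -8x^3 - 9x^2 + x + 2
D Δ f = -24x^2 - 18x + 1
(-4(D Δ)) f = 96x^2 + 72x - 4
E_{-2} f = -2x^4 + 17x^3 - 51x^2 + 64x - 65/2
(2E_{-2}) f = -4x^4 + 34x^3 - 102x^2 + 128x - 65
(-4(D Δ) + 2E_{-2}) f = -4x^4 + 34x^3 - 6x^2 + 200x - 69

the image equals g(x) = -4x^4 + 34x^3 - 6x^2 + 200x - 69


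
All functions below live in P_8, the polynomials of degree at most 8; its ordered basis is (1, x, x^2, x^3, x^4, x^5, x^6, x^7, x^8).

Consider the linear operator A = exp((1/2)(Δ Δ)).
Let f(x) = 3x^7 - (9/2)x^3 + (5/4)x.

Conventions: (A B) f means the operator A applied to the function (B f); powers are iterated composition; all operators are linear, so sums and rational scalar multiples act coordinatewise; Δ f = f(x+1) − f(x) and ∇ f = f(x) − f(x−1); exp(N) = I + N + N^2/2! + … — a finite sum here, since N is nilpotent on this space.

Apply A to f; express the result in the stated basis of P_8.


order-1 term: 63x^5 + 315x^4 + 735x^3 + 945x^2 + (1275/2)x + 351/2
order-2 term: 315x^3 + 1890x^2 + 4095x + 3150
order-3 term: 315x + 945
the series for exp((1/2)(Δ Δ)) f terminates at order 3
exp((1/2)(Δ Δ)) f = 3x^7 + 63x^5 + 315x^4 + (2091/2)x^3 + 2835x^2 + (20195/4)x + 8541/2

the image equals g(x) = 3x^7 + 63x^5 + 315x^4 + (2091/2)x^3 + 2835x^2 + (20195/4)x + 8541/2


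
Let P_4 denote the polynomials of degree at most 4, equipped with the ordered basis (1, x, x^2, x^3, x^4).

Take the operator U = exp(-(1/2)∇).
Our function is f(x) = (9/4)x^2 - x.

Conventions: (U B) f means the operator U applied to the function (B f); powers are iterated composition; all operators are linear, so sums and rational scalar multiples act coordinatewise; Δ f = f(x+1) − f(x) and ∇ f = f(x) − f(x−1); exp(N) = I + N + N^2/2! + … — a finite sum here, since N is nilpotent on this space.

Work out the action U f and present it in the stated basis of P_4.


order-1 term: -(9/4)x + 13/8
order-2 term: 9/16
the series for exp(-(1/2)∇) f terminates at order 2
exp(-(1/2)∇) f = (9/4)x^2 - (13/4)x + 35/16

the result is g(x) = (9/4)x^2 - (13/4)x + 35/16


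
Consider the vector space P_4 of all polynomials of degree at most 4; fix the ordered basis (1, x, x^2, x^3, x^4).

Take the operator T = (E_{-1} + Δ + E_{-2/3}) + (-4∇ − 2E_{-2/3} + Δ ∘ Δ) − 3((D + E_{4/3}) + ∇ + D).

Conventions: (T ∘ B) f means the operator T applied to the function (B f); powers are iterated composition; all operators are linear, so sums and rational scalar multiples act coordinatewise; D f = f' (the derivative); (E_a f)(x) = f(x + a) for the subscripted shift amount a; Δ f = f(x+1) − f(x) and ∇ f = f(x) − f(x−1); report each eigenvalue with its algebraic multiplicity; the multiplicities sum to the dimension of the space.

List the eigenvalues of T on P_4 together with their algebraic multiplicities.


λ = -3 (multiplicity 5)

image of 1: -3
image of x: -3x - 49/3
image of x^2: -3x^2 - (98/3)x + 47/9
image of x^3: -3x^3 - 49x^2 + (47/3)x - 211/27
image of x^4: -3x^4 - (196/3)x^3 + (94/3)x^2 - (844/27)x + 1079/81
the matrix is upper triangular; its diagonal is (-3, -3, -3, -3, -3)
for a triangular matrix the eigenvalues are the diagonal entries, with algebraic multiplicity their repetition count


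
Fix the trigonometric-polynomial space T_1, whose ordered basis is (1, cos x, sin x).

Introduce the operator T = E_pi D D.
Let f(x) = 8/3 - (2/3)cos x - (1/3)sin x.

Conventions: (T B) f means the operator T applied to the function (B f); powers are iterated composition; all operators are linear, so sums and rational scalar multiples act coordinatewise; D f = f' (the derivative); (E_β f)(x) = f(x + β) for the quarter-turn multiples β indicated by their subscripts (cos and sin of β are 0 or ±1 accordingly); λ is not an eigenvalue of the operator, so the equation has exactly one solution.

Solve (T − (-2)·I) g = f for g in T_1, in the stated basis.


the image equals g(x) = 4/3 - (2/9)cos x - (1/9)sin x

write g with unknown coordinates in the stated basis and equate coefficients in (T − (-2)·I) g = f
solving from the highest basis element down gives g = 4/3 - (2/9)cos x - (1/9)sin x
check: T g = -(2/9)cos x - (1/9)sin x
so T g − (-2)·g = 8/3 - (2/3)cos x - (1/3)sin x = f ✓


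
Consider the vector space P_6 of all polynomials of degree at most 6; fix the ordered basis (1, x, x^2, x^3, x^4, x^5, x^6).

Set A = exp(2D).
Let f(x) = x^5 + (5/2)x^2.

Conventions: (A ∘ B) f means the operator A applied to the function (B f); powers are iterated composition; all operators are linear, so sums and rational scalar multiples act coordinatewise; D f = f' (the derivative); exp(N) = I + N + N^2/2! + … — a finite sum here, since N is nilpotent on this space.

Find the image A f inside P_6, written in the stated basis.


order-1 term: 10x^4 + 10x
order-2 term: 40x^3 + 10
order-3 term: 80x^2
order-4 term: 80x
order-5 term: 32
the series for exp(2D) f terminates at order 5
exp(2D) f = x^5 + 10x^4 + 40x^3 + (165/2)x^2 + 90x + 42

the image equals g(x) = x^5 + 10x^4 + 40x^3 + (165/2)x^2 + 90x + 42


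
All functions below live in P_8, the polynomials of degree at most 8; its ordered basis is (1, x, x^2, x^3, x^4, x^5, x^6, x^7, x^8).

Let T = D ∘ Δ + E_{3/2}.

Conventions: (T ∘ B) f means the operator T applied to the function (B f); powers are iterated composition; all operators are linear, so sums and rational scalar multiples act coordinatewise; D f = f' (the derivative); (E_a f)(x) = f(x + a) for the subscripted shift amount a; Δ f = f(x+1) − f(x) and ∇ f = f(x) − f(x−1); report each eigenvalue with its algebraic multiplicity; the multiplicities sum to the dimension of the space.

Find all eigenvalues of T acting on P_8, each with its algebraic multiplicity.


λ = 1 (multiplicity 9)

image of 1: 1
image of x: x + 3/2
image of x^2: x^2 + 3x + 17/4
image of x^3: x^3 + (9/2)x^2 + (51/4)x + 51/8
image of x^4: x^4 + 6x^3 + (51/2)x^2 + (51/2)x + 145/16
image of x^5: x^5 + (15/2)x^4 + (85/2)x^3 + (255/4)x^2 + (725/16)x + 403/32
image of x^6: x^6 + 9x^5 + (255/4)x^4 + (255/2)x^3 + (2175/16)x^2 + (1209/16)x + 1113/64
image of x^7: x^7 + (21/2)x^6 + (357/4)x^5 + (1785/8)x^4 + (5075/16)x^3 + (8463/32)x^2 + (7791/64)x + 3083/128
image of x^8: x^8 + 12x^7 + 119x^6 + 357x^5 + (5075/8)x^4 + (2821/4)x^3 + (7791/16)x^2 + (3083/16)x + 8609/256
the matrix is upper triangular; its diagonal is (1, 1, 1, 1, 1, 1, 1, 1, 1)
for a triangular matrix the eigenvalues are the diagonal entries, with algebraic multiplicity their repetition count


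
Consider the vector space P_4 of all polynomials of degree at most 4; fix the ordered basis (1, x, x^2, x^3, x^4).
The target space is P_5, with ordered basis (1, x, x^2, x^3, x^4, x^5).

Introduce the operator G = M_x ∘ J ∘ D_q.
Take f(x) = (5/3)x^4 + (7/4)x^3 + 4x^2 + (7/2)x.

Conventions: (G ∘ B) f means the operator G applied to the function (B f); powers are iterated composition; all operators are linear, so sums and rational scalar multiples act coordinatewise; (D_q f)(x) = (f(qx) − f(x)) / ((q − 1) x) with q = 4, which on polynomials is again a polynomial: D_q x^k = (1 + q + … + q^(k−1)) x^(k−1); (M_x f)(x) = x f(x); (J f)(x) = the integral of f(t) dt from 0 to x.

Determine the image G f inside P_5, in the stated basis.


D_q f = (425/3)x^3 + (147/4)x^2 + 20x + 7/2
J D_q f = (425/12)x^4 + (49/4)x^3 + 10x^2 + (7/2)x
M_x J D_q f = (425/12)x^5 + (49/4)x^4 + 10x^3 + (7/2)x^2

g(x) = (425/12)x^5 + (49/4)x^4 + 10x^3 + (7/2)x^2


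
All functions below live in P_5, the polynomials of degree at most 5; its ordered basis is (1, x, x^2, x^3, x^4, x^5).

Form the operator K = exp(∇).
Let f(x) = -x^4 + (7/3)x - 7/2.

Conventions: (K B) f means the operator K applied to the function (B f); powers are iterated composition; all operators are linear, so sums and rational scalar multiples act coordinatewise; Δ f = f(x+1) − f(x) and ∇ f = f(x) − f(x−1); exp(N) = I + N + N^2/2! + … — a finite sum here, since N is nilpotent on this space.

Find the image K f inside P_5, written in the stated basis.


order-1 term: -4x^3 + 6x^2 - 4x + 10/3
order-2 term: -6x^2 + 12x - 7
order-3 term: -4x + 6
order-4 term: -1
the series for exp(∇) f terminates at order 4
exp(∇) f = -x^4 - 4x^3 + (19/3)x - 13/6

the result is g(x) = -x^4 - 4x^3 + (19/3)x - 13/6


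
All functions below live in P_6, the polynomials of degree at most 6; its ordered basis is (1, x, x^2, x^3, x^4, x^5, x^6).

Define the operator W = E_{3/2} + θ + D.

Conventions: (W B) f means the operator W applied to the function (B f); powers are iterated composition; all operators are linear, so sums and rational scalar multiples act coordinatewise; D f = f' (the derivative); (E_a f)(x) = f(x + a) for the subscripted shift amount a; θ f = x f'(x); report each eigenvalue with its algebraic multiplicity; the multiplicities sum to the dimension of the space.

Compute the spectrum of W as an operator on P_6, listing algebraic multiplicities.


λ = 1 (multiplicity 1), λ = 2 (multiplicity 1), λ = 3 (multiplicity 1), λ = 4 (multiplicity 1), λ = 5 (multiplicity 1), λ = 6 (multiplicity 1), λ = 7 (multiplicity 1)

image of 1: 1
image of x: 2x + 5/2
image of x^2: 3x^2 + 5x + 9/4
image of x^3: 4x^3 + (15/2)x^2 + (27/4)x + 27/8
image of x^4: 5x^4 + 10x^3 + (27/2)x^2 + (27/2)x + 81/16
image of x^5: 6x^5 + (25/2)x^4 + (45/2)x^3 + (135/4)x^2 + (405/16)x + 243/32
image of x^6: 7x^6 + 15x^5 + (135/4)x^4 + (135/2)x^3 + (1215/16)x^2 + (729/16)x + 729/64
the matrix is upper triangular; its diagonal is (1, 2, 3, 4, 5, 6, 7)
for a triangular matrix the eigenvalues are the diagonal entries, with algebraic multiplicity their repetition count


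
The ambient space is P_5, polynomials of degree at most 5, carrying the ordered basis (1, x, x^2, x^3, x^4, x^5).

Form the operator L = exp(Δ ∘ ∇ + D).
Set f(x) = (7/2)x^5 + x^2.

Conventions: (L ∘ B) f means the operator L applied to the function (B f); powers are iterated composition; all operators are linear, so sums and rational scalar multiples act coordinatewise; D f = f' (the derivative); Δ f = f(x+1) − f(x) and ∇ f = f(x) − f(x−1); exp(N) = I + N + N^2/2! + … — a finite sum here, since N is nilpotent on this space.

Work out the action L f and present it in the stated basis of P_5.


the result is g(x) = (7/2)x^5 + (35/2)x^4 + 105x^3 + 246x^2 + (949/2)x + 643/2

order-1 term: (35/2)x^4 + 70x^3 + 37x + 2
order-2 term: 35x^3 + 210x^2 + 210x + 36
order-3 term: 35x^2 + 210x + 210
order-4 term: (35/2)x + 70
order-5 term: 7/2
the series for exp(Δ ∘ ∇ + D) f terminates at order 5
exp(Δ ∘ ∇ + D) f = (7/2)x^5 + (35/2)x^4 + 105x^3 + 246x^2 + (949/2)x + 643/2


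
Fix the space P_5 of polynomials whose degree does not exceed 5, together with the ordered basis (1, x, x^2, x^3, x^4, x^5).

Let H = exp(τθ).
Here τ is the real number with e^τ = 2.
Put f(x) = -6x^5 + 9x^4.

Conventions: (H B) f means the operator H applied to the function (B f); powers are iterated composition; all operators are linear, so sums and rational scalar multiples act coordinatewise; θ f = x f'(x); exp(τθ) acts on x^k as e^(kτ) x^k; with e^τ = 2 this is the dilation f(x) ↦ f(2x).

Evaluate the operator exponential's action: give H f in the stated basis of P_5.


the image equals g(x) = -192x^5 + 144x^4

exp(τθ) x^k = e^(kτ) x^k; with e^τ = 2 this sends x^k to 2^k x^k
x^4 ↦ 16 x^4
x^5 ↦ 32 x^5
applying this coordinatewise to f: exp(τθ) f = -192x^5 + 144x^4


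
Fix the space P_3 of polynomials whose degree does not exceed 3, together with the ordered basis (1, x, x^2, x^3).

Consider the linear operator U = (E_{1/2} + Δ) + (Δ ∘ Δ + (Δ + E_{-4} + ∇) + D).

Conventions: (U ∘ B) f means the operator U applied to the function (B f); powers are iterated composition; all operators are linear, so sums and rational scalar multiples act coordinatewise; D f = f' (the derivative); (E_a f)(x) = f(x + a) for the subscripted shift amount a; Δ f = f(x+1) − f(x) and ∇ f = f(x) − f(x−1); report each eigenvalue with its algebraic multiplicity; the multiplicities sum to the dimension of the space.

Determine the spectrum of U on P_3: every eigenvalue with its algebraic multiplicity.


λ = 2 (multiplicity 4)

image of 1: 2
image of x: 2x + 1/2
image of x^2: 2x^2 + x + 77/4
image of x^3: 2x^3 + (3/2)x^2 + (231/4)x - 439/8
the matrix is upper triangular; its diagonal is (2, 2, 2, 2)
for a triangular matrix the eigenvalues are the diagonal entries, with algebraic multiplicity their repetition count


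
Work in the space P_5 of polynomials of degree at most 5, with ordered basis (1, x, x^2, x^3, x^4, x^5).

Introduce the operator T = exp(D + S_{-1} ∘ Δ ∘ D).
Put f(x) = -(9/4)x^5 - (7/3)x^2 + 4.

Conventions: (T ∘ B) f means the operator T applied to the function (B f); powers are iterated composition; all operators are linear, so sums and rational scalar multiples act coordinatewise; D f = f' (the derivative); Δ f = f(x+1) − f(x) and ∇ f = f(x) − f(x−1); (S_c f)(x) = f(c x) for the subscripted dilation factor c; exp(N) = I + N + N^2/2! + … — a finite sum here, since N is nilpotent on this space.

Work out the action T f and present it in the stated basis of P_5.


the result is g(x) = -(9/4)x^5 - (45/4)x^4 + (45/2)x^3 - (277/3)x^2 - (731/12)x - 84

order-1 term: -(45/4)x^4 + 45x^3 - (135/2)x^2 + (121/3)x - 191/12
order-2 term: -(45/2)x^3 - 135x - 7/3
order-3 term: -(45/2)x^2 + 45x - 135/2
order-4 term: -(45/4)x
order-5 term: -9/4
the series for exp(D + S_{-1} ∘ Δ ∘ D) f terminates at order 5
exp(D + S_{-1} ∘ Δ ∘ D) f = -(9/4)x^5 - (45/4)x^4 + (45/2)x^3 - (277/3)x^2 - (731/12)x - 84


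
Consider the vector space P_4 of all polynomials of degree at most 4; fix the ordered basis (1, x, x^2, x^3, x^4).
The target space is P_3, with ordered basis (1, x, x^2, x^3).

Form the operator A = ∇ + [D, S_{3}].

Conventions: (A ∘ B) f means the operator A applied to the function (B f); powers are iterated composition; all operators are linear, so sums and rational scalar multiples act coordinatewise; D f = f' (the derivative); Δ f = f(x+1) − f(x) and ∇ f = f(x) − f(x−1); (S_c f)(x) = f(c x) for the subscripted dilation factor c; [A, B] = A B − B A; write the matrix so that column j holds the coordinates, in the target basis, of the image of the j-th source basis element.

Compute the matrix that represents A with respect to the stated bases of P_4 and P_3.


the matrix is [[0, 3, -1, 1, -1]; [0, 0, 14, -3, 4]; [0, 0, 0, 57, -6]; [0, 0, 0, 0, 220]] (rows listed top to bottom)

image of 1: 0
image of x: 3
image of x^2: 14x - 1
image of x^3: 57x^2 - 3x + 1
image of x^4: 220x^3 - 6x^2 + 4x - 1
each image's coordinates form column j of the matrix
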